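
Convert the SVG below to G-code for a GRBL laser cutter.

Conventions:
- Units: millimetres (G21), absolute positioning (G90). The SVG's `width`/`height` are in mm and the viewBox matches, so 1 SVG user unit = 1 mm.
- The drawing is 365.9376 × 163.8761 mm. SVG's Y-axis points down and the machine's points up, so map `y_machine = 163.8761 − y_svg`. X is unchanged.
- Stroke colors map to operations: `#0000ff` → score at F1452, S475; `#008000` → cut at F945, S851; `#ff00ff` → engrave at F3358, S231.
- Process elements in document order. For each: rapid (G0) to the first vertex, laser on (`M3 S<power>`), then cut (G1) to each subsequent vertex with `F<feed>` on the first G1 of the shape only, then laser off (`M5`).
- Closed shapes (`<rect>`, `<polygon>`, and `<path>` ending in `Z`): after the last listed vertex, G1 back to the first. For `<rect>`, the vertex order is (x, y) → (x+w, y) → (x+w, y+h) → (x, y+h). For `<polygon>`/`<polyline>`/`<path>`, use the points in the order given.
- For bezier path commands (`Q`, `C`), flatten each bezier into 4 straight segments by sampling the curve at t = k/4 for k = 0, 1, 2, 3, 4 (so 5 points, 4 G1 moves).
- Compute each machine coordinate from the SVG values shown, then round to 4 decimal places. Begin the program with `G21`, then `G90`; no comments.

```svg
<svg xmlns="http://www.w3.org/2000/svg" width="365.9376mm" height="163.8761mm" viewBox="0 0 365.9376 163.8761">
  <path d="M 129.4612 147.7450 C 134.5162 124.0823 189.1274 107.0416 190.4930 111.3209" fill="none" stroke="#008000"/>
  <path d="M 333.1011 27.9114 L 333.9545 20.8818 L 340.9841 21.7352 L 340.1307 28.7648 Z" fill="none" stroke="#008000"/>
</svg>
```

G21
G90
G0 X129.4612 Y16.1311
M3 S851
G1 X140.9380 Y32.4068 F945
G1 X161.3606 Y44.8214
G1 X181.0915 Y51.9968
G1 X190.4930 Y52.5552
M5
G0 X333.1011 Y135.9647
M3 S851
G1 X333.9545 Y142.9943 F945
G1 X340.9841 Y142.1409
G1 X340.1307 Y135.1113
G1 X333.1011 Y135.9647
M5

Since the viewBox matches the mm dimensions, user units are millimetres directly. The only transform is the Y-flip y_m = 163.8761 − y_svg.

Shape 1 is a cubic bezier drawn with `<path>`. Its stroke #008000 means cut at S851, F945. After flipping Y the toolpath is (129.4612,16.1311) → (140.9380,32.4068) → (161.3606,44.8214) → (181.0915,51.9968) → (190.4930,52.5552).

Shape 2 is a regular polygon drawn with `<path>`. Its stroke #008000 means cut at S851, F945. After flipping Y the toolpath is (333.1011,135.9647) → (333.9545,142.9943) → (340.9841,142.1409) → (340.1307,135.1113) → (333.1011,135.9647), returning to the start.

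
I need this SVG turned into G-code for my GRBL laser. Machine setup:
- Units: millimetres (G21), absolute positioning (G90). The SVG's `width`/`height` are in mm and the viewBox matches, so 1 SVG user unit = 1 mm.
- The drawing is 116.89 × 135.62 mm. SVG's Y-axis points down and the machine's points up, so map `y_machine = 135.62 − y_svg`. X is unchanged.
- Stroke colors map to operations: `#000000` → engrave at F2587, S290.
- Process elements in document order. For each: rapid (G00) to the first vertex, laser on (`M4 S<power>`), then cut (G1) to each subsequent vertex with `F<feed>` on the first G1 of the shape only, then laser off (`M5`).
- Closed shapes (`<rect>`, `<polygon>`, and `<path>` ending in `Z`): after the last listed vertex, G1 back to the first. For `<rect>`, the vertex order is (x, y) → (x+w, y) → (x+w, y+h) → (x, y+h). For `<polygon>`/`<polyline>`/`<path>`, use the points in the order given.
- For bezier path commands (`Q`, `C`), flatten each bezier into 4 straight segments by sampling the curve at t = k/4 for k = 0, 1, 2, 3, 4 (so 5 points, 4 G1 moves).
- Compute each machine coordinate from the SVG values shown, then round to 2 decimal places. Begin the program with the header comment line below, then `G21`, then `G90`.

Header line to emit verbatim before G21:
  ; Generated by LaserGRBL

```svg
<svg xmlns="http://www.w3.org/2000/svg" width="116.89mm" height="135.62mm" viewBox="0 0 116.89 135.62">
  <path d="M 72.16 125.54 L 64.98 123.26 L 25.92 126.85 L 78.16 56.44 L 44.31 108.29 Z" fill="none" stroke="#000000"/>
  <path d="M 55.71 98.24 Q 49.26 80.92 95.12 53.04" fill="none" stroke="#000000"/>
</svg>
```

; Generated by LaserGRBL
G21
G90
G00 X72.16 Y10.08
M4 S290
G1 X64.98 Y12.36 F2587
G1 X25.92 Y8.77
G1 X78.16 Y79.18
G1 X44.31 Y27.33
G1 X72.16 Y10.08
M5
G00 X55.71 Y37.38
M4 S290
G1 X55.75 Y46.70 F2587
G1 X62.34 Y57.34
G1 X75.46 Y69.30
G1 X95.12 Y82.58
M5

Since the viewBox matches the mm dimensions, user units are millimetres directly. The only transform is the Y-flip y_m = 135.62 − y_svg.

Shape 1 is a closed polygon drawn with `<path>`. Its stroke #000000 means engrave at S290, F2587. After flipping Y the toolpath is (72.16,10.08) → (64.98,12.36) → (25.92,8.77) → (78.16,79.18) → (44.31,27.33) → (72.16,10.08), returning to the start.

Shape 2 is a quadratic bezier drawn with `<path>`. Its stroke #000000 means engrave at S290, F2587. After flipping Y the toolpath is (55.71,37.38) → (55.75,46.70) → (62.34,57.34) → (75.46,69.30) → (95.12,82.58).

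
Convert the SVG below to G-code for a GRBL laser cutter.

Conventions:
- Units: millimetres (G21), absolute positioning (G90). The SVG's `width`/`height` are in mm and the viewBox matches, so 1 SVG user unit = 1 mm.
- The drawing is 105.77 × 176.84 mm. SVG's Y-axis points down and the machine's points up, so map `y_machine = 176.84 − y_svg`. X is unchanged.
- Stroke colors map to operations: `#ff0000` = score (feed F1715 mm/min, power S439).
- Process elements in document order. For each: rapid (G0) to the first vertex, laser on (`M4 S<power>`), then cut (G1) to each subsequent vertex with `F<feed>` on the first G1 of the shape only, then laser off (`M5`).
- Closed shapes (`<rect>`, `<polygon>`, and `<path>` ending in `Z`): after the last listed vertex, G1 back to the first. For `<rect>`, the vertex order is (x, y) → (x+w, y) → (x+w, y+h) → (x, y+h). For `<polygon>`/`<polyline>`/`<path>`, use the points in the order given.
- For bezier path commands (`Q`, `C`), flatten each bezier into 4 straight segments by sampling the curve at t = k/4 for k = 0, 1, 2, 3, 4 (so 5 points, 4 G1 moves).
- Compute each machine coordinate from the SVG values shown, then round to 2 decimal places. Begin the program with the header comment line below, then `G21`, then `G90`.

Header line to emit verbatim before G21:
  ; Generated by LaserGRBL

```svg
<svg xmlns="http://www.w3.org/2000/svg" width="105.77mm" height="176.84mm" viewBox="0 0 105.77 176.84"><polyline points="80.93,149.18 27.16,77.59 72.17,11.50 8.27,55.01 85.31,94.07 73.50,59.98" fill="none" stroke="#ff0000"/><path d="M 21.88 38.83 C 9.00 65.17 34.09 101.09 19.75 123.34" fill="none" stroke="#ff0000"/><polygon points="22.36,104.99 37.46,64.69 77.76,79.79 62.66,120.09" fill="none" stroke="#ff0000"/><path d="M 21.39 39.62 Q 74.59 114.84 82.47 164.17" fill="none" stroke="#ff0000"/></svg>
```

; Generated by LaserGRBL
G21
G90
G0 X80.93 Y27.66
M4 S439
G1 X27.16 Y99.25 F1715
G1 X72.17 Y165.34
G1 X8.27 Y121.83
G1 X85.31 Y82.77
G1 X73.50 Y116.86
M5
G0 X21.88 Y138.01
M4 S439
G1 X18.13 Y116.82 F1715
G1 X21.36 Y94.22
G1 X24.32 Y72.39
G1 X19.75 Y53.50
M5
G0 X22.36 Y71.85
M4 S439
G1 X37.46 Y112.15 F1715
G1 X77.76 Y97.05
G1 X62.66 Y56.75
G1 X22.36 Y71.85
M5
G0 X21.39 Y137.22
M4 S439
G1 X45.16 Y101.23 F1715
G1 X63.26 Y68.47
G1 X75.70 Y38.95
G1 X82.47 Y12.67
M5

viewBox `0 0 105.77 176.84` with mm width/height → 1 unit = 1 mm. Flip: y_m = 176.84 − y_svg.

**Shape 1** — `<polyline>` open polyline, stroke `#ff0000` → score (S439, F1715). Machine vertices: (80.93,27.66) → (27.16,99.25) → (72.17,165.34) → (8.27,121.83) → (85.31,82.77) → (73.50,116.86). Open path.

**Shape 2** — `<path>` cubic bezier, stroke `#ff0000` → score (S439, F1715). Control points (SVG): P0=(21.88,38.83), P1=(9.00,65.17), P2=(34.09,101.09), P3=(19.75,123.34); sampled at t=k/4. Machine vertices: (21.88,138.01) → (18.13,116.82) → (21.36,94.22) → (24.32,72.39) → (19.75,53.50). Open path.

**Shape 3** — `<polygon>` regular polygon, stroke `#ff0000` → score (S439, F1715). Machine vertices: (22.36,71.85) → (37.46,112.15) → (77.76,97.05) → (62.66,56.75) → (22.36,71.85). Closed: final G1 returns to the first vertex.

**Shape 4** — `<path>` quadratic bezier, stroke `#ff0000` → score (S439, F1715). Control points (SVG): P0=(21.39,39.62), P1=(74.59,114.84), P2=(82.47,164.17); sampled at t=k/4. Machine vertices: (21.39,137.22) → (45.16,101.23) → (63.26,68.47) → (75.70,38.95) → (82.47,12.67). Open path.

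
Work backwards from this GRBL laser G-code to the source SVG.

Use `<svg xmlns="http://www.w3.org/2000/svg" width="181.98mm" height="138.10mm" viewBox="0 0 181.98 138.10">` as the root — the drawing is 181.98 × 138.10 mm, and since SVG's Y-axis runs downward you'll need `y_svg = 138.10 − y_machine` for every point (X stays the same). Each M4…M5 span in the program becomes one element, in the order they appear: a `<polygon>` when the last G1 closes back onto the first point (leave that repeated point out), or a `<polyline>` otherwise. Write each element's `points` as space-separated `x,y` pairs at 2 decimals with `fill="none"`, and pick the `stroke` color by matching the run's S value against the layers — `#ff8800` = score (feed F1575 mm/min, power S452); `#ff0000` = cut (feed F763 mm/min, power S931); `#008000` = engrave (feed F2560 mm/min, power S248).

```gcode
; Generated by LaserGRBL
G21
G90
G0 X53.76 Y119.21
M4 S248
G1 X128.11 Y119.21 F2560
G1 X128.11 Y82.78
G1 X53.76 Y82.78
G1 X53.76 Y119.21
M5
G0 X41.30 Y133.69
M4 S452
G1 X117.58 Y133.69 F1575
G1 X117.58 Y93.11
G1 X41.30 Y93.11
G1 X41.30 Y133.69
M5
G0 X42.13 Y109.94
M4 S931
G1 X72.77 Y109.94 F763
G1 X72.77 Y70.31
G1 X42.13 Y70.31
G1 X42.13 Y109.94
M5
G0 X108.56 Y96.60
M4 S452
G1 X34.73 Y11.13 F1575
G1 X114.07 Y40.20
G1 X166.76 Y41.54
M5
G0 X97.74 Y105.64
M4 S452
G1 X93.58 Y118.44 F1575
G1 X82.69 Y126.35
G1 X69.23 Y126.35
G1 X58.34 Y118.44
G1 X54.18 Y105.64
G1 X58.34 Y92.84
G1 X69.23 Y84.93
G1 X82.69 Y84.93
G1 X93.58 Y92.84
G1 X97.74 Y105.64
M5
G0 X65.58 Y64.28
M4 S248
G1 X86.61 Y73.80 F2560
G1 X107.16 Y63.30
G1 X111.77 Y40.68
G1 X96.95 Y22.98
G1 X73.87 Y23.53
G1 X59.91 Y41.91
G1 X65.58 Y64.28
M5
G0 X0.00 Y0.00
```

Machine Y-up, SVG Y-down with viewBox height 138.10, so y_svg = 138.10 − y_machine; X carries over.

Run 1: the run's S248 means `#008000` (engrave). The run returns to its start, so emit a `<polygon>` with points (Y-flipped): 53.76,18.89 128.11,18.89 128.11,55.32 53.76,55.32.

Run 2: S452 ⇒ score layer `#ff8800`. The run returns to its start, so emit a `<polygon>` with points (Y-flipped): 41.30,4.41 117.58,4.41 117.58,44.99 41.30,44.99.

Run 3: power S931 maps to stroke `#ff0000` (cut). The run returns to its start, so emit a `<polygon>` with points (Y-flipped): 42.13,28.16 72.77,28.16 72.77,67.79 42.13,67.79.

Run 4: S452 ⇒ score layer `#ff8800`. The run is open, so emit a `<polyline>` with points (Y-flipped): 108.56,41.50 34.73,126.97 114.07,97.90 166.76,96.56.

Run 5: the run's S452 means `#ff8800` (score). The run returns to its start, so emit a `<polygon>` with points (Y-flipped): 97.74,32.46 93.58,19.66 82.69,11.75 69.23,11.75 58.34,19.66 54.18,32.46 58.34,45.26 69.23,53.17 82.69,53.17 93.58,45.26.

Run 6: power S248 maps to stroke `#008000` (engrave). The run returns to its start, so emit a `<polygon>` with points (Y-flipped): 65.58,73.82 86.61,64.30 107.16,74.80 111.77,97.42 96.95,115.12 73.87,114.57 59.91,96.19.

<svg xmlns="http://www.w3.org/2000/svg" width="181.98mm" height="138.10mm" viewBox="0 0 181.98 138.10">
  <polygon points="53.76,18.89 128.11,18.89 128.11,55.32 53.76,55.32" fill="none" stroke="#008000"/>
  <polygon points="41.30,4.41 117.58,4.41 117.58,44.99 41.30,44.99" fill="none" stroke="#ff8800"/>
  <polygon points="42.13,28.16 72.77,28.16 72.77,67.79 42.13,67.79" fill="none" stroke="#ff0000"/>
  <polyline points="108.56,41.50 34.73,126.97 114.07,97.90 166.76,96.56" fill="none" stroke="#ff8800"/>
  <polygon points="97.74,32.46 93.58,19.66 82.69,11.75 69.23,11.75 58.34,19.66 54.18,32.46 58.34,45.26 69.23,53.17 82.69,53.17 93.58,45.26" fill="none" stroke="#ff8800"/>
  <polygon points="65.58,73.82 86.61,64.30 107.16,74.80 111.77,97.42 96.95,115.12 73.87,114.57 59.91,96.19" fill="none" stroke="#008000"/>
</svg>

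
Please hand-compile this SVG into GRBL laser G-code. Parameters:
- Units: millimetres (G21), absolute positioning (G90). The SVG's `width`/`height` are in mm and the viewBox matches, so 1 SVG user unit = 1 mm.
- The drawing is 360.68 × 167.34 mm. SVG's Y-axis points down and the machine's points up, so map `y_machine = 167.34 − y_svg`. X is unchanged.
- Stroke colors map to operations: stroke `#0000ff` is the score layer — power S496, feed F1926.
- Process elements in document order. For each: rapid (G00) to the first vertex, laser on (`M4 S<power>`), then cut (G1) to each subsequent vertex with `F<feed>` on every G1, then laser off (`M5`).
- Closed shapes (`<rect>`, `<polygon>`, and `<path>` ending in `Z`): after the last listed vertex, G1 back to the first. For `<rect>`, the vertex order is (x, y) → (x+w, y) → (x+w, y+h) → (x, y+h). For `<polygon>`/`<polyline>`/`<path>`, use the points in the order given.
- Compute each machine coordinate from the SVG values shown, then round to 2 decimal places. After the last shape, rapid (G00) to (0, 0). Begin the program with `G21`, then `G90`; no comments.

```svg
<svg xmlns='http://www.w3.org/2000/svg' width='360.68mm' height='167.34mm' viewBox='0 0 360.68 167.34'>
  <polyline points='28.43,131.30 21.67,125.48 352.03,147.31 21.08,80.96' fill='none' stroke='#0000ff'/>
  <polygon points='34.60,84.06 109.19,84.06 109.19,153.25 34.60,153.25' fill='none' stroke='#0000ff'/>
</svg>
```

G21
G90
G00 X28.43 Y36.04
M4 S496
G1 X21.67 Y41.86 F1926
G1 X352.03 Y20.03 F1926
G1 X21.08 Y86.38 F1926
M5
G00 X34.60 Y83.28
M4 S496
G1 X109.19 Y83.28 F1926
G1 X109.19 Y14.09 F1926
G1 X34.60 Y14.09 F1926
G1 X34.60 Y83.28 F1926
M5
G00 X0.00 Y0.00

1 u = 1 mm; y_m = 167.34 − y.

[1] `<polyline>` open polyline, #0000ff→score S496 F1926: (28.43,36.04) → (21.67,41.86) → (352.03,20.03) → (21.08,86.38)

[2] `<polygon>` rectangle, #0000ff→score S496 F1926: (34.60,83.28) → (109.19,83.28) → (109.19,14.09) → (34.60,14.09) → (34.60,83.28) (closed)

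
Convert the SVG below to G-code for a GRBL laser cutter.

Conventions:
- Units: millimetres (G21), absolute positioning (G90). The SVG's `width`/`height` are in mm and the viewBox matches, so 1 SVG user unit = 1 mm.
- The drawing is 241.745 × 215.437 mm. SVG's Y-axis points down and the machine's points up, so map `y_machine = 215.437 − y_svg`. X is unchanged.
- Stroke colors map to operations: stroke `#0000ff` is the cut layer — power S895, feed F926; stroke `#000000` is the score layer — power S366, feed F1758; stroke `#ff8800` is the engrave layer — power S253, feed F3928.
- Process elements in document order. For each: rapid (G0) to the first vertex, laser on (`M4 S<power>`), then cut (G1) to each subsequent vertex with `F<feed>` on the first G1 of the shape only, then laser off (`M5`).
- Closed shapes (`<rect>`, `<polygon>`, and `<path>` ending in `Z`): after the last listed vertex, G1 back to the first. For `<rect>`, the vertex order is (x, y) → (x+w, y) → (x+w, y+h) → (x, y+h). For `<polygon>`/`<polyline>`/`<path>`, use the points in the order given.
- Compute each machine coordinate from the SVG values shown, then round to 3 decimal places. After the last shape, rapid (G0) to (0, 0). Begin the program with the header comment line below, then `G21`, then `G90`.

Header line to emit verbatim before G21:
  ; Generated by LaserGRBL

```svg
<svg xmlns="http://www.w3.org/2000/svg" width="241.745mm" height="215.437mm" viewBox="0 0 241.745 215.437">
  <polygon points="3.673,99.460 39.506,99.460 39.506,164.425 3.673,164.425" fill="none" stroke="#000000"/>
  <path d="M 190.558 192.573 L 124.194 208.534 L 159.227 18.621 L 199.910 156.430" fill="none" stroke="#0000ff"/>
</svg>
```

; Generated by LaserGRBL
G21
G90
G0 X3.673 Y115.977
M4 S366
G1 X39.506 Y115.977 F1758
G1 X39.506 Y51.012
G1 X3.673 Y51.012
G1 X3.673 Y115.977
M5
G0 X190.558 Y22.864
M4 S895
G1 X124.194 Y6.903 F926
G1 X159.227 Y196.816
G1 X199.910 Y59.007
M5
G0 X0.000 Y0.000

viewBox `0 0 241.745 215.437` with mm width/height → 1 unit = 1 mm. Flip: y_m = 215.437 − y_svg.

**Shape 1** — `<polygon>` rectangle, stroke `#000000` → score (S366, F1758). Machine vertices: (3.673,115.977) → (39.506,115.977) → (39.506,51.012) → (3.673,51.012) → (3.673,115.977). Closed: final G1 returns to the first vertex.

**Shape 2** — `<path>` open polyline, stroke `#0000ff` → cut (S895, F926). Machine vertices: (190.558,22.864) → (124.194,6.903) → (159.227,196.816) → (199.910,59.007). Open path.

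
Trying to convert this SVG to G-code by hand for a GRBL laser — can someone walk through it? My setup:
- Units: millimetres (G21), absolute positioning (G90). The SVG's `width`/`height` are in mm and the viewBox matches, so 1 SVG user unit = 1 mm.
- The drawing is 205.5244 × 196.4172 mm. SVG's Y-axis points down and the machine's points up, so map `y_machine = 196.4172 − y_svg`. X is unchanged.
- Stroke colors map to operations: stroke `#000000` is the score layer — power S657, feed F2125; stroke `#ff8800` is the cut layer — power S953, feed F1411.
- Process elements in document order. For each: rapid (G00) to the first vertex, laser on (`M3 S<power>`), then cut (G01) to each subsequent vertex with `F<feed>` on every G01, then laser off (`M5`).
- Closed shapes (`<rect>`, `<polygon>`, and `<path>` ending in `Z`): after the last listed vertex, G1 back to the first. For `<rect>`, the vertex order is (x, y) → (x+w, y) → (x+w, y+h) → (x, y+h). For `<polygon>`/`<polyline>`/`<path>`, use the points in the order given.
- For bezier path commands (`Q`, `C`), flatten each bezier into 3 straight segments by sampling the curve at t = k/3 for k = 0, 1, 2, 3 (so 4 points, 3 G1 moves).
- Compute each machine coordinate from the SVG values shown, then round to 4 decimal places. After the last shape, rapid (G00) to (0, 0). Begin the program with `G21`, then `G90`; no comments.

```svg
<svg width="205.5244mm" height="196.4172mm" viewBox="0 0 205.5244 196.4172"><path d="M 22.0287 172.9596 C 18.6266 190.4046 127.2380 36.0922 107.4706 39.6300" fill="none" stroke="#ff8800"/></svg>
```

1 u = 1 mm; y_m = 196.4172 − y.

[1] `<path>` cubic bezier, #ff8800→cut S953 F1411: (22.0287,23.4576) → (47.0610,51.0574) → (93.3485,119.9160) → (107.4706,156.7872)

G21
G90
G00 X22.0287 Y23.4576
M3 S953
G01 X47.0610 Y51.0574 F1411
G01 X93.3485 Y119.9160 F1411
G01 X107.4706 Y156.7872 F1411
M5
G00 X0.0000 Y0.0000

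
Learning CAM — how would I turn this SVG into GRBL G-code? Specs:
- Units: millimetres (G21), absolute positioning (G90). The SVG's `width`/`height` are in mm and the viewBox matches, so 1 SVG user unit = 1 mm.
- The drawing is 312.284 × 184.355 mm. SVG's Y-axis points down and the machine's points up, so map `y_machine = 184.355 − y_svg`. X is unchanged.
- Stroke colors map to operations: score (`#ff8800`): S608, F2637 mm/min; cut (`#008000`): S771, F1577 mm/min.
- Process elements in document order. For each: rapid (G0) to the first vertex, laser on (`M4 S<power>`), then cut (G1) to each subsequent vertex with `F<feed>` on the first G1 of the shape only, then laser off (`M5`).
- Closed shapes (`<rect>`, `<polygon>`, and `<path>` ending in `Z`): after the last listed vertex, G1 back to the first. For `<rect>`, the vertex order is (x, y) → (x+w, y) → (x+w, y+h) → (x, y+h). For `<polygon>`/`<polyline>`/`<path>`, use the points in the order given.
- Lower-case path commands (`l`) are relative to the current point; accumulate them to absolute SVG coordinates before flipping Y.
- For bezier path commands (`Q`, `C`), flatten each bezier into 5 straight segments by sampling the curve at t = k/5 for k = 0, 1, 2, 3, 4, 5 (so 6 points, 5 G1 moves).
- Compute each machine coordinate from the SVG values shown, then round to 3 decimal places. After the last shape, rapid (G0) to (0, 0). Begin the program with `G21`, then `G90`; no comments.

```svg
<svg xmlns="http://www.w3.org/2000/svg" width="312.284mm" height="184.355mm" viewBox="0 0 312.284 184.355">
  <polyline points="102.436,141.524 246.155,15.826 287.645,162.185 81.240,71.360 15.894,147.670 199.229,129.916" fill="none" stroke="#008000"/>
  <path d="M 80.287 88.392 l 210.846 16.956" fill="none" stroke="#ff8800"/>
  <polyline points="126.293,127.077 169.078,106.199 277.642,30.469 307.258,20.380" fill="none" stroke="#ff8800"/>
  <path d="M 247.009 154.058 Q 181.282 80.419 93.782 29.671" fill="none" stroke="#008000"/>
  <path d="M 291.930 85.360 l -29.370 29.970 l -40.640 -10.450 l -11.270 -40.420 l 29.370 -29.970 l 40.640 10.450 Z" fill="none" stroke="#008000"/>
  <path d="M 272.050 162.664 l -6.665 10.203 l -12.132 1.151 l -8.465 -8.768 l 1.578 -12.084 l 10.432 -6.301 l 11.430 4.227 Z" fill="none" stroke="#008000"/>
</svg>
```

viewBox `0 0 312.284 184.355` with mm width/height → 1 unit = 1 mm. Flip: y_m = 184.355 − y_svg.

**Shape 1** — `<polyline>` open polyline, stroke `#008000` → cut (S771, F1577). Machine vertices: (102.436,42.831) → (246.155,168.529) → (287.645,22.170) → (81.240,112.995) → (15.894,36.685) → (199.229,54.439). Open path.

**Shape 2** — `<path>` line segment, stroke `#ff8800` → score (S608, F2637). Machine vertices: (80.287,95.963) → (291.133,79.007). Open path.

**Shape 3** — `<polyline>` open polyline, stroke `#ff8800` → score (S608, F2637). Machine vertices: (126.293,57.278) → (169.078,78.156) → (277.642,153.886) → (307.258,163.975). Open path.

**Shape 4** — `<path>` quadratic bezier, stroke `#008000` → cut (S771, F1577). Control points (SVG): P0=(247.009,154.058), P1=(181.282,80.419), P2=(93.782,29.671); sampled at t=k/5. Machine vertices: (247.009,30.297) → (219.847,58.837) → (190.944,85.546) → (160.298,110.423) → (127.911,133.469) → (93.782,154.684). Open path.

**Shape 5** — `<path>` regular polygon, stroke `#008000` → cut (S771, F1577). Machine vertices: (291.930,98.995) → (262.560,69.025) → (221.920,79.475) → (210.650,119.895) → (240.020,149.865) → (280.660,139.415) → (291.930,98.995). Closed: final G1 returns to the first vertex.

**Shape 6** — `<path>` regular polygon, stroke `#008000` → cut (S771, F1577). Machine vertices: (272.050,21.691) → (265.385,11.488) → (253.253,10.337) → (244.788,19.105) → (246.366,31.189) → (256.798,37.490) → (268.228,33.263) → (272.050,21.691). Closed: final G1 returns to the first vertex.

G21
G90
G0 X102.436 Y42.831
M4 S771
G1 X246.155 Y168.529 F1577
G1 X287.645 Y22.170
G1 X81.240 Y112.995
G1 X15.894 Y36.685
G1 X199.229 Y54.439
M5
G0 X80.287 Y95.963
M4 S608
G1 X291.133 Y79.007 F2637
M5
G0 X126.293 Y57.278
M4 S608
G1 X169.078 Y78.156 F2637
G1 X277.642 Y153.886
G1 X307.258 Y163.975
M5
G0 X247.009 Y30.297
M4 S771
G1 X219.847 Y58.837 F1577
G1 X190.944 Y85.546
G1 X160.298 Y110.423
G1 X127.911 Y133.469
G1 X93.782 Y154.684
M5
G0 X291.930 Y98.995
M4 S771
G1 X262.560 Y69.025 F1577
G1 X221.920 Y79.475
G1 X210.650 Y119.895
G1 X240.020 Y149.865
G1 X280.660 Y139.415
G1 X291.930 Y98.995
M5
G0 X272.050 Y21.691
M4 S771
G1 X265.385 Y11.488 F1577
G1 X253.253 Y10.337
G1 X244.788 Y19.105
G1 X246.366 Y31.189
G1 X256.798 Y37.490
G1 X268.228 Y33.263
G1 X272.050 Y21.691
M5
G0 X0.000 Y0.000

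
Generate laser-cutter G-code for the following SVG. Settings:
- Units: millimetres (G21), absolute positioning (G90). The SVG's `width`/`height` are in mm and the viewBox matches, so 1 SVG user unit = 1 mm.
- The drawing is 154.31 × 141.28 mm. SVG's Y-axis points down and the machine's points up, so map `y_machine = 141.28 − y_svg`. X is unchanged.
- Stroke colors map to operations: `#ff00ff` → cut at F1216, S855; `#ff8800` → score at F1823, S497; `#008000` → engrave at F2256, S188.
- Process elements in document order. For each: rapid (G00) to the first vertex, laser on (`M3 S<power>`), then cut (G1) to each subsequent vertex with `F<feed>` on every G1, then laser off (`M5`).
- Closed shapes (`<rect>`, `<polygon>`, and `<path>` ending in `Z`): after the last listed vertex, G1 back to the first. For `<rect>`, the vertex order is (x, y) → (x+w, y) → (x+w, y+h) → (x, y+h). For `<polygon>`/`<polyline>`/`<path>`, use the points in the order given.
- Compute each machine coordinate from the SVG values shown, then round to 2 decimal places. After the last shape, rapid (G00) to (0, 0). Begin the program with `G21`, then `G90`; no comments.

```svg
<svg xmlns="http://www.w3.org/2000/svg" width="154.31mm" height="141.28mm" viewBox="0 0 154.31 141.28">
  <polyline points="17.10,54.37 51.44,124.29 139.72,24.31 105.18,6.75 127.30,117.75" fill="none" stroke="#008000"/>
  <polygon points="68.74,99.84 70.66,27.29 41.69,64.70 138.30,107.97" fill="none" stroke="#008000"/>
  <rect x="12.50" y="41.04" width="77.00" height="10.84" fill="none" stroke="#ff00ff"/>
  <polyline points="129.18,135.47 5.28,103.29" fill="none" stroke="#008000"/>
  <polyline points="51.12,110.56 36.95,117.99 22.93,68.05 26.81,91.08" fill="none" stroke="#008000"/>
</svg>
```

1 u = 1 mm; y_m = 141.28 − y.

[1] `<polyline>` open polyline, #008000→engrave S188 F2256: (17.10,86.91) → (51.44,16.99) → (139.72,116.97) → (105.18,134.53) → (127.30,23.53)

[2] `<polygon>` closed polygon, #008000→engrave S188 F2256: (68.74,41.44) → (70.66,113.99) → (41.69,76.58) → (138.30,33.31) → (68.74,41.44) (closed)

[3] `<rect>` rectangle, #ff00ff→cut S855 F1216: (12.50,100.24) → (89.50,100.24) → (89.50,89.40) → (12.50,89.40) → (12.50,100.24) (closed)

[4] `<polyline>` line segment, #008000→engrave S188 F2256: (129.18,5.81) → (5.28,37.99)

[5] `<polyline>` open polyline, #008000→engrave S188 F2256: (51.12,30.72) → (36.95,23.29) → (22.93,73.23) → (26.81,50.20)

G21
G90
G00 X17.10 Y86.91
M3 S188
G1 X51.44 Y16.99 F2256
G1 X139.72 Y116.97 F2256
G1 X105.18 Y134.53 F2256
G1 X127.30 Y23.53 F2256
M5
G00 X68.74 Y41.44
M3 S188
G1 X70.66 Y113.99 F2256
G1 X41.69 Y76.58 F2256
G1 X138.30 Y33.31 F2256
G1 X68.74 Y41.44 F2256
M5
G00 X12.50 Y100.24
M3 S855
G1 X89.50 Y100.24 F1216
G1 X89.50 Y89.40 F1216
G1 X12.50 Y89.40 F1216
G1 X12.50 Y100.24 F1216
M5
G00 X129.18 Y5.81
M3 S188
G1 X5.28 Y37.99 F2256
M5
G00 X51.12 Y30.72
M3 S188
G1 X36.95 Y23.29 F2256
G1 X22.93 Y73.23 F2256
G1 X26.81 Y50.20 F2256
M5
G00 X0.00 Y0.00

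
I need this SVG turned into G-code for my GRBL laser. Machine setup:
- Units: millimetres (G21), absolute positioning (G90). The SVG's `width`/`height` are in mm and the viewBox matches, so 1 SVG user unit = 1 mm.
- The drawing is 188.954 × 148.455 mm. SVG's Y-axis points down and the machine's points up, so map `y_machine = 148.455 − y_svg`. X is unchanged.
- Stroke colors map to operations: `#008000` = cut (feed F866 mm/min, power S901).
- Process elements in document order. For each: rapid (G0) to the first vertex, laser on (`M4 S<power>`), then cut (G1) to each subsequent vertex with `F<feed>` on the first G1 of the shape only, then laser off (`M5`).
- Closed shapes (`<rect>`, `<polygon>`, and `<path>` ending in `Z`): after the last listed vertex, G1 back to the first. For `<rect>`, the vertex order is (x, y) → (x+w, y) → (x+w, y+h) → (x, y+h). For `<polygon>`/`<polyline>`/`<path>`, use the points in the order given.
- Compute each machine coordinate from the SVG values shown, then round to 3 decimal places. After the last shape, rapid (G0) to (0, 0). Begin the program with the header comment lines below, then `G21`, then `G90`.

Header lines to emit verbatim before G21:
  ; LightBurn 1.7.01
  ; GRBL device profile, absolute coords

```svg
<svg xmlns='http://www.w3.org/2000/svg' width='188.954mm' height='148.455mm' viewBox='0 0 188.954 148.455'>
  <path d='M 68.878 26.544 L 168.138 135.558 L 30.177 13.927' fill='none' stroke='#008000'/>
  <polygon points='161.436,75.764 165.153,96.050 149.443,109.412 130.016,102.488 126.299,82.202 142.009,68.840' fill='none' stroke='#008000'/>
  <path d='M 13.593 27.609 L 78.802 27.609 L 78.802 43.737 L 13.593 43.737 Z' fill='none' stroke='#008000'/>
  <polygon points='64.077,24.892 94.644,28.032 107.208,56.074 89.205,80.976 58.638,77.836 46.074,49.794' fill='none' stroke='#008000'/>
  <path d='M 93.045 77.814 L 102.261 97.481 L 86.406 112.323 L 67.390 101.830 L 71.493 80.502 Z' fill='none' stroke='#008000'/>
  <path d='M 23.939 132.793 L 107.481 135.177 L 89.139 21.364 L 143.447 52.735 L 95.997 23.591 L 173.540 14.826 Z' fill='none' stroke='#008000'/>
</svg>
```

; LightBurn 1.7.01
; GRBL device profile, absolute coords
G21
G90
G0 X68.878 Y121.911
M4 S901
G1 X168.138 Y12.897 F866
G1 X30.177 Y134.528
M5
G0 X161.436 Y72.691
M4 S901
G1 X165.153 Y52.405 F866
G1 X149.443 Y39.043
G1 X130.016 Y45.967
G1 X126.299 Y66.253
G1 X142.009 Y79.615
G1 X161.436 Y72.691
M5
G0 X13.593 Y120.846
M4 S901
G1 X78.802 Y120.846 F866
G1 X78.802 Y104.718
G1 X13.593 Y104.718
G1 X13.593 Y120.846
M5
G0 X64.077 Y123.563
M4 S901
G1 X94.644 Y120.423 F866
G1 X107.208 Y92.381
G1 X89.205 Y67.479
G1 X58.638 Y70.619
G1 X46.074 Y98.661
G1 X64.077 Y123.563
M5
G0 X93.045 Y70.641
M4 S901
G1 X102.261 Y50.974 F866
G1 X86.406 Y36.132
G1 X67.390 Y46.625
G1 X71.493 Y67.953
G1 X93.045 Y70.641
M5
G0 X23.939 Y15.662
M4 S901
G1 X107.481 Y13.278 F866
G1 X89.139 Y127.091
G1 X143.447 Y95.720
G1 X95.997 Y124.864
G1 X173.540 Y133.629
G1 X23.939 Y15.662
M5
G0 X0.000 Y0.000

1 u = 1 mm; y_m = 148.455 − y.

[1] `<path>` open polyline, #008000→cut S901 F866: (68.878,121.911) → (168.138,12.897) → (30.177,134.528)

[2] `<polygon>` regular polygon, #008000→cut S901 F866: (161.436,72.691) → (165.153,52.405) → (149.443,39.043) → (130.016,45.967) → (126.299,66.253) → (142.009,79.615) → (161.436,72.691) (closed)

[3] `<path>` rectangle, #008000→cut S901 F866: (13.593,120.846) → (78.802,120.846) → (78.802,104.718) → (13.593,104.718) → (13.593,120.846) (closed)

[4] `<polygon>` regular polygon, #008000→cut S901 F866: (64.077,123.563) → (94.644,120.423) → (107.208,92.381) → (89.205,67.479) → (58.638,70.619) → (46.074,98.661) → (64.077,123.563) (closed)

[5] `<path>` regular polygon, #008000→cut S901 F866: (93.045,70.641) → (102.261,50.974) → (86.406,36.132) → (67.390,46.625) → (71.493,67.953) → (93.045,70.641) (closed)

[6] `<path>` closed polygon, #008000→cut S901 F866: (23.939,15.662) → (107.481,13.278) → (89.139,127.091) → (143.447,95.720) → (95.997,124.864) → (173.540,133.629) → (23.939,15.662) (closed)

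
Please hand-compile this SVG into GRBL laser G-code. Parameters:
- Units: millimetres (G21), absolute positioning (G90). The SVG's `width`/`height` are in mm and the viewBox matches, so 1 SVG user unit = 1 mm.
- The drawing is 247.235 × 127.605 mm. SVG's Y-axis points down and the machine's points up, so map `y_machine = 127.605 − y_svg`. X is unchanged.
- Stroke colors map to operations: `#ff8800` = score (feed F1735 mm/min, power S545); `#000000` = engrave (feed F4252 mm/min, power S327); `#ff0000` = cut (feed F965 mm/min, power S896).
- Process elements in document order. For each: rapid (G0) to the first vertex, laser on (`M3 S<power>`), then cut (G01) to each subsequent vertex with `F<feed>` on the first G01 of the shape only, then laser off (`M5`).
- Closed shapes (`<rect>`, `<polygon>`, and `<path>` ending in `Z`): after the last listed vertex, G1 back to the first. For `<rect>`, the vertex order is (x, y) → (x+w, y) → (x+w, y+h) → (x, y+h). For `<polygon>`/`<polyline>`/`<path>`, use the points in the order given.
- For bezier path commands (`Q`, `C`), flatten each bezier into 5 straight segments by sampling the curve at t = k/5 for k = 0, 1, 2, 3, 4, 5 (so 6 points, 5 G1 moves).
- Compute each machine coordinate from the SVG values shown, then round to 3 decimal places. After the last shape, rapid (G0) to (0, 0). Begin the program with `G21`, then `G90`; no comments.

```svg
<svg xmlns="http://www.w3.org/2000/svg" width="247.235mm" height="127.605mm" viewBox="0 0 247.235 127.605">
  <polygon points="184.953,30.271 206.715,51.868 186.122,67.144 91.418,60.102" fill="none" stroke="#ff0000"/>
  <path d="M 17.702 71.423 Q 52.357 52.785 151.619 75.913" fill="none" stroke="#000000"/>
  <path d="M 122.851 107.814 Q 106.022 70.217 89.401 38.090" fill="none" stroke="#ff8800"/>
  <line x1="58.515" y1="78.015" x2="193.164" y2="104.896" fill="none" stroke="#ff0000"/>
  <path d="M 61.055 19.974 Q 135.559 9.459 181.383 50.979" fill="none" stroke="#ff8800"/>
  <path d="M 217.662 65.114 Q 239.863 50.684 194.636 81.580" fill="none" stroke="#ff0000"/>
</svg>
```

G21
G90
G0 X184.953 Y97.334
M3 S896
G01 X206.715 Y75.737 F965
G01 X186.122 Y60.461
G01 X91.418 Y67.503
G01 X184.953 Y97.334
M5
G0 X17.702 Y56.182
M3 S327
G01 X34.148 Y61.967 F4252
G01 X55.763 Y64.410
G01 X82.547 Y63.512
G01 X114.498 Y59.273
G01 X151.619 Y51.692
M5
G0 X122.851 Y19.791
M3 S545
G01 X116.128 Y34.611 F1735
G01 X109.421 Y48.993
G01 X102.731 Y62.938
G01 X96.058 Y76.445
G01 X89.401 Y89.515
M5
G0 X58.515 Y49.590
M3 S896
G01 X193.164 Y22.709 F965
M5
G0 X61.055 Y107.631
M3 S545
G01 X89.709 Y109.756 F1735
G01 X116.069 Y107.717
G01 X140.135 Y101.516
G01 X161.906 Y91.153
G01 X181.383 Y76.626
M5
G0 X217.662 Y62.491
M3 S896
G01 X223.845 Y66.450 F965
G01 X224.634 Y66.783
G01 X220.029 Y63.490
G01 X210.030 Y56.570
G01 X194.636 Y46.025
M5
G0 X0.000 Y0.000

1 u = 1 mm; y_m = 127.605 − y.

[1] `<polygon>` closed polygon, #ff0000→cut S896 F965: (184.953,97.334) → (206.715,75.737) → (186.122,60.461) → (91.418,67.503) → (184.953,97.334) (closed)

[2] `<path>` quadratic bezier, #000000→engrave S327 F4252: (17.702,56.182) → (34.148,61.967) → (55.763,64.410) → (82.547,63.512) → (114.498,59.273) → (151.619,51.692)

[3] `<path>` quadratic bezier, #ff8800→score S545 F1735: (122.851,19.791) → (116.128,34.611) → (109.421,48.993) → (102.731,62.938) → (96.058,76.445) → (89.401,89.515)

[4] `<line>` line segment, #ff0000→cut S896 F965: (58.515,49.590) → (193.164,22.709)

[5] `<path>` quadratic bezier, #ff8800→score S545 F1735: (61.055,107.631) → (89.709,109.756) → (116.069,107.717) → (140.135,101.516) → (161.906,91.153) → (181.383,76.626)

[6] `<path>` quadratic bezier, #ff0000→cut S896 F965: (217.662,62.491) → (223.845,66.450) → (224.634,66.783) → (220.029,63.490) → (210.030,56.570) → (194.636,46.025)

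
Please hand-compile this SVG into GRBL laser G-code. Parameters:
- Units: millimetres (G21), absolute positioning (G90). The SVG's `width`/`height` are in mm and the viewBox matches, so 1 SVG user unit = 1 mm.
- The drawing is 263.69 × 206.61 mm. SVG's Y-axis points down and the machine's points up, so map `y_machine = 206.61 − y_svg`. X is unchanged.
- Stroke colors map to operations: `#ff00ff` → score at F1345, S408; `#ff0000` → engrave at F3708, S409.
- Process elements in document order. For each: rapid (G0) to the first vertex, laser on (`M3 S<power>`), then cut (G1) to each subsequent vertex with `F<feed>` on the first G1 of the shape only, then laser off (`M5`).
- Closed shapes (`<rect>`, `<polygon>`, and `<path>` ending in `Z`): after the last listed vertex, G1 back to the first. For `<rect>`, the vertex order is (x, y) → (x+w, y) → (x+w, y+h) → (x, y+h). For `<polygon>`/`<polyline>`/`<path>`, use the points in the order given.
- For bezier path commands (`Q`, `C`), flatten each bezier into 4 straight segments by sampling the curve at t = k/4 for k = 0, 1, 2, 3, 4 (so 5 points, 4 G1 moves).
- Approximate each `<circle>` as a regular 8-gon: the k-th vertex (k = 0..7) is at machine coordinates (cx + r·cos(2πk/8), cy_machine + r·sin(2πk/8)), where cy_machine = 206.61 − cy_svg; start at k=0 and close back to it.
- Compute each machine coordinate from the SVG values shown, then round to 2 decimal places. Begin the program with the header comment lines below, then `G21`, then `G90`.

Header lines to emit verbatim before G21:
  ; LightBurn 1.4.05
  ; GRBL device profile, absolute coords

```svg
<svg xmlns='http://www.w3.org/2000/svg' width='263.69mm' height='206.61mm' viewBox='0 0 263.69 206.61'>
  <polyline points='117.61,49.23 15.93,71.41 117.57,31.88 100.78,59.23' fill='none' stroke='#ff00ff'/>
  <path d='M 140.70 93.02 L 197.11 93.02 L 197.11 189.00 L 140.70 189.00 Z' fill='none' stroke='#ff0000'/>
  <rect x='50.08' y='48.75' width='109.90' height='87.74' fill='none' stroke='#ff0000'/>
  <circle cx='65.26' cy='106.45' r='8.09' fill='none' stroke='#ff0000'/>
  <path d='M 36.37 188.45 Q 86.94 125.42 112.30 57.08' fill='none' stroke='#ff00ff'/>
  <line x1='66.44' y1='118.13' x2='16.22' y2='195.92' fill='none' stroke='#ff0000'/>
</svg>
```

1 u = 1 mm; y_m = 206.61 − y.

[1] `<polyline>` open polyline, #ff00ff→score S408 F1345: (117.61,157.38) → (15.93,135.20) → (117.57,174.73) → (100.78,147.38)

[2] `<path>` rectangle, #ff0000→engrave S409 F3708: (140.70,113.59) → (197.11,113.59) → (197.11,17.61) → (140.70,17.61) → (140.70,113.59) (closed)

[3] `<rect>` rectangle, #ff0000→engrave S409 F3708: (50.08,157.86) → (159.98,157.86) → (159.98,70.12) → (50.08,70.12) → (50.08,157.86) (closed)

[4] `<circle>` circle, #ff0000→engrave S409 F3708: (73.35,100.16) → (70.98,105.88) → (65.26,108.25) → (59.54,105.88) → (57.17,100.16) → (59.54,94.44) → (65.26,92.07) → (70.98,94.44) → (73.35,100.16) (closed)

[5] `<path>` quadratic bezier, #ff00ff→score S408 F1345: (36.37,18.16) → (60.08,50.01) → (80.64,82.52) → (98.04,115.69) → (112.30,149.53)

[6] `<line>` line segment, #ff0000→engrave S409 F3708: (66.44,88.48) → (16.22,10.69)

; LightBurn 1.4.05
; GRBL device profile, absolute coords
G21
G90
G0 X117.61 Y157.38
M3 S408
G1 X15.93 Y135.20 F1345
G1 X117.57 Y174.73
G1 X100.78 Y147.38
M5
G0 X140.70 Y113.59
M3 S409
G1 X197.11 Y113.59 F3708
G1 X197.11 Y17.61
G1 X140.70 Y17.61
G1 X140.70 Y113.59
M5
G0 X50.08 Y157.86
M3 S409
G1 X159.98 Y157.86 F3708
G1 X159.98 Y70.12
G1 X50.08 Y70.12
G1 X50.08 Y157.86
M5
G0 X73.35 Y100.16
M3 S409
G1 X70.98 Y105.88 F3708
G1 X65.26 Y108.25
G1 X59.54 Y105.88
G1 X57.17 Y100.16
G1 X59.54 Y94.44
G1 X65.26 Y92.07
G1 X70.98 Y94.44
G1 X73.35 Y100.16
M5
G0 X36.37 Y18.16
M3 S408
G1 X60.08 Y50.01 F1345
G1 X80.64 Y82.52
G1 X98.04 Y115.69
G1 X112.30 Y149.53
M5
G0 X66.44 Y88.48
M3 S409
G1 X16.22 Y10.69 F3708
M5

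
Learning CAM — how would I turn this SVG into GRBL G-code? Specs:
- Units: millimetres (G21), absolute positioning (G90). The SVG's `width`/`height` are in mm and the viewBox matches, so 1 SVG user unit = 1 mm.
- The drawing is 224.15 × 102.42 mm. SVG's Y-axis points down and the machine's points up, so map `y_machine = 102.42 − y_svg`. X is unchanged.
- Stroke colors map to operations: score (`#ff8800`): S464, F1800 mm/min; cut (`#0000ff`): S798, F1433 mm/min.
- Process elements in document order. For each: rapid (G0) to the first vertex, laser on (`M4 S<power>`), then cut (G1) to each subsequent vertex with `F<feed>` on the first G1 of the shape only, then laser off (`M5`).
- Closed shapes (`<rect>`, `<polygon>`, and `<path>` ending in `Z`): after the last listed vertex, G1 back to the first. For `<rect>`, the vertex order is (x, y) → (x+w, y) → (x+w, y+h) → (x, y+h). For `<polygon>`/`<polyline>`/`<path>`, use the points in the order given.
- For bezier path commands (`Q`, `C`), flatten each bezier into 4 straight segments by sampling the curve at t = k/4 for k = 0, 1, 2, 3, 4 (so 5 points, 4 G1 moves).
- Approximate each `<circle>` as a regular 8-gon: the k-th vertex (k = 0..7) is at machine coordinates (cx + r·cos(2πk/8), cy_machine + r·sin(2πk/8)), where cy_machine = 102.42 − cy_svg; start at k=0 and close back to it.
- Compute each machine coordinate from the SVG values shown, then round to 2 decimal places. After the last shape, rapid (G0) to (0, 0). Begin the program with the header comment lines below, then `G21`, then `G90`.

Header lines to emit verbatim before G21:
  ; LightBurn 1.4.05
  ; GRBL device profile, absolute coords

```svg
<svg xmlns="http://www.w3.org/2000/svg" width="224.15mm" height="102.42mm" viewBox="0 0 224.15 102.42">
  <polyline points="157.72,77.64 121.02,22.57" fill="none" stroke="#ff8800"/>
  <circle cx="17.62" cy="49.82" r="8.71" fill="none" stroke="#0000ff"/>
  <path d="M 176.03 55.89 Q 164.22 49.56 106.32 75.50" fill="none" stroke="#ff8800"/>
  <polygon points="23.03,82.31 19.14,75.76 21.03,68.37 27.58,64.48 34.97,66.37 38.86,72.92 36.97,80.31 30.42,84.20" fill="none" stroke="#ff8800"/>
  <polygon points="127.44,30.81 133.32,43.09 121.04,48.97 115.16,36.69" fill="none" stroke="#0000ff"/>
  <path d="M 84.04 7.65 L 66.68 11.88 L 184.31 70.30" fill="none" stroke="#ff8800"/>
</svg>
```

1 u = 1 mm; y_m = 102.42 − y.

[1] `<polyline>` line segment, #ff8800→score S464 F1800: (157.72,24.78) → (121.02,79.85)

[2] `<circle>` circle, #0000ff→cut S798 F1433: (26.33,52.60) → (23.78,58.76) → (17.62,61.31) → (11.46,58.76) → (8.91,52.60) → (11.46,46.44) → (17.62,43.89) → (23.78,46.44) → (26.33,52.60) (closed)

[3] `<path>` quadratic bezier, #ff8800→score S464 F1800: (176.03,46.53) → (167.24,47.68) → (152.70,44.79) → (132.39,37.87) → (106.32,26.92)

[4] `<polygon>` regular polygon, #ff8800→score S464 F1800: (23.03,20.11) → (19.14,26.66) → (21.03,34.05) → (27.58,37.94) → (34.97,36.05) → (38.86,29.50) → (36.97,22.11) → (30.42,18.22) → (23.03,20.11) (closed)

[5] `<polygon>` regular polygon, #0000ff→cut S798 F1433: (127.44,71.61) → (133.32,59.33) → (121.04,53.45) → (115.16,65.73) → (127.44,71.61) (closed)

[6] `<path>` open polyline, #ff8800→score S464 F1800: (84.04,94.77) → (66.68,90.54) → (184.31,32.12)

; LightBurn 1.4.05
; GRBL device profile, absolute coords
G21
G90
G0 X157.72 Y24.78
M4 S464
G1 X121.02 Y79.85 F1800
M5
G0 X26.33 Y52.60
M4 S798
G1 X23.78 Y58.76 F1433
G1 X17.62 Y61.31
G1 X11.46 Y58.76
G1 X8.91 Y52.60
G1 X11.46 Y46.44
G1 X17.62 Y43.89
G1 X23.78 Y46.44
G1 X26.33 Y52.60
M5
G0 X176.03 Y46.53
M4 S464
G1 X167.24 Y47.68 F1800
G1 X152.70 Y44.79
G1 X132.39 Y37.87
G1 X106.32 Y26.92
M5
G0 X23.03 Y20.11
M4 S464
G1 X19.14 Y26.66 F1800
G1 X21.03 Y34.05
G1 X27.58 Y37.94
G1 X34.97 Y36.05
G1 X38.86 Y29.50
G1 X36.97 Y22.11
G1 X30.42 Y18.22
G1 X23.03 Y20.11
M5
G0 X127.44 Y71.61
M4 S798
G1 X133.32 Y59.33 F1433
G1 X121.04 Y53.45
G1 X115.16 Y65.73
G1 X127.44 Y71.61
M5
G0 X84.04 Y94.77
M4 S464
G1 X66.68 Y90.54 F1800
G1 X184.31 Y32.12
M5
G0 X0.00 Y0.00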